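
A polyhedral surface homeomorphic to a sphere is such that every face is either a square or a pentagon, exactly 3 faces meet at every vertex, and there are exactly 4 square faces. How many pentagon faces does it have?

4

Let x be the number of pentagons; then F = 4 + x.
Edge–face incidences: 2E = 4·4 + 5·x = 16 + 5x.
Every vertex has degree 3, so 3V = 2E.
Euler: V − E + F = 2 ⇒ (2E)/3 − E + (4 + x) = 2.
Multiply by 6: 2·(2E) − 3·(2E) + 6·(4 + x) = 12, i.e. 24 + 6x − (16 + 5x) = 12.
Collecting terms: x + 8 = 12, so x = 4.
Then 2E = 16 + 5·4 = 36, so E = 18, V = 2E/3 = 12, F = 4 + 4 = 8.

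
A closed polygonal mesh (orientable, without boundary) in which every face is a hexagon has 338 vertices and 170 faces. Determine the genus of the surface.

2

Every face is a hexagon, so 2E = 6·170 = 1020, giving E = 510.
χ = V − E + F = 338 − 510 + 170 = -2.
For a closed orientable surface χ = 2 − 2g, so g = (2 − (-2))/2 = 2.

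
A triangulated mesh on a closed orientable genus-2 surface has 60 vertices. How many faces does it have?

124

χ = 2 − 2·2 = -2, and every face is a triangle so 3F = 2E.
V − E + F = -2 with E = 3F/2 gives 60 − (3/2 − 1)·F = -2, so F = 124 and E = 186.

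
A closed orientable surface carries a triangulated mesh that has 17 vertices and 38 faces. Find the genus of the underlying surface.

Every face is a triangle, so 2E = 3·38 = 114, giving E = 57.
χ = V − E + F = 17 − 57 + 38 = -2.
For a closed orientable surface χ = 2 − 2g, so g = (2 − (-2))/2 = 2.

2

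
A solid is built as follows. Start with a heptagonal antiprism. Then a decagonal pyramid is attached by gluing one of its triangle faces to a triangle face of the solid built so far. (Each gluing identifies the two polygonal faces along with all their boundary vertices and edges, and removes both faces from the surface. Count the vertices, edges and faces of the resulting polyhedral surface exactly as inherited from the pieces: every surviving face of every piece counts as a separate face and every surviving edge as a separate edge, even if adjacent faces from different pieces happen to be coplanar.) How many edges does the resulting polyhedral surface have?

A heptagonal antiprism: V=14, E=28, F=16.
Attach a decagonal pyramid (V=11, E=20, F=11) along a 3-gon: merge 3 vertices and 3 edges, delete both glued faces → V=22, E=45, F=25.
Check: V − E + F = 22 − 45 + 25 = 2.

45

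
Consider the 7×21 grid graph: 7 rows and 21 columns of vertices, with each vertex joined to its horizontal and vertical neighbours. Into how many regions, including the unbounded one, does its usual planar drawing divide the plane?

121

The grid has V = 7·21 = 147 vertices and E = 7·20 + 21·6 = 266 edges.
F = 2 − V + E = 2 − 147 + 266 = 121.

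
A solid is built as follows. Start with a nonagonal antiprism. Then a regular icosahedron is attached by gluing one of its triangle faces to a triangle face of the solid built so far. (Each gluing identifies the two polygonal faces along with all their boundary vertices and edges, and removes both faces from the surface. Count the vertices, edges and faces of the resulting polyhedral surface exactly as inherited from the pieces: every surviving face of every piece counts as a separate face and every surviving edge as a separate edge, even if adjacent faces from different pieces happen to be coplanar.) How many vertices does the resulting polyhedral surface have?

A nonagonal antiprism: V=18, E=36, F=20.
Attach a regular icosahedron (V=12, E=30, F=20) along a 3-gon: merge 3 vertices and 3 edges, delete both glued faces → V=27, E=63, F=38.
Check: V − E + F = 27 − 63 + 38 = 2.

27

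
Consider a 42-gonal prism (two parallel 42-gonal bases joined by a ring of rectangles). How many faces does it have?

A prism on an n-gon has two n-gon bases and n rectangular sides: V = 2·42 = 84, E = 3·42 = 126, F = 42 + 2 = 44.

44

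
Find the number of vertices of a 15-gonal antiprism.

An antiprism on an n-gon has two n-gon caps and 2n triangles: V = 2·15 = 30, E = 4·15 = 60, F = 2·15 + 2 = 32.
Check: V − E + F = 30 − 60 + 32 = 2.

30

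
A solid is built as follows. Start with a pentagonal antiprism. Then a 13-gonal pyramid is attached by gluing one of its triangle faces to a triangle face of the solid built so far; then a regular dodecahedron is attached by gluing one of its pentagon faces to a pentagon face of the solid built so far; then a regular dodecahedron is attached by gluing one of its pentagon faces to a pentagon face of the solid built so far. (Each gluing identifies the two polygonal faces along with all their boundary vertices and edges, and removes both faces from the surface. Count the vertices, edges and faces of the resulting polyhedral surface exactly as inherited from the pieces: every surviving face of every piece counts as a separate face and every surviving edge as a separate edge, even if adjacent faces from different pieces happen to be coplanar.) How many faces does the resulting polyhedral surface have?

44

A pentagonal antiprism: V=10, E=20, F=12.
Attach a 13-gonal pyramid (V=14, E=26, F=14) along a 3-gon: merge 3 vertices and 3 edges, delete both glued faces → V=21, E=43, F=24.
Attach a regular dodecahedron (V=20, E=30, F=12) along a 5-gon: merge 5 vertices and 5 edges, delete both glued faces → V=36, E=68, F=34.
Attach a regular dodecahedron (V=20, E=30, F=12) along a 5-gon: merge 5 vertices and 5 edges, delete both glued faces → V=51, E=93, F=44.
Check: V − E + F = 51 − 93 + 44 = 2.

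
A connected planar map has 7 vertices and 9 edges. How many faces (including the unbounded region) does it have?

Euler's formula for a connected plane graph: V − E + F = 2, so F = 2 − 7 + 9 = 4.

4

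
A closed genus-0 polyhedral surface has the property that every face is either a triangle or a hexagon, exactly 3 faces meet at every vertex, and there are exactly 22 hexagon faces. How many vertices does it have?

Let x be the number of triangles; then F = 22 + x.
Edge–face incidences: 2E = 6·22 + 3·x = 132 + 3x.
Every vertex has degree 3, so 3V = 2E.
Euler: V − E + F = 2 ⇒ (2E)/3 − E + (22 + x) = 2.
Multiply by 6: 2·(2E) − 3·(2E) + 6·(22 + x) = 12, i.e. 132 + 6x − (132 + 3x) = 12.
Collecting terms: 3x = 12, so x = 4.
Then 2E = 132 + 3·4 = 144, so E = 72, V = 2E/3 = 48, F = 22 + 4 = 26.

48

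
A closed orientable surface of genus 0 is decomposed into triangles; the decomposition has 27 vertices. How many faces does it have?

50

χ = 2 − 2·0 = 2, and every face is a triangle so 3F = 2E.
V − E + F = 2 with E = 3F/2 gives 27 − (3/2 − 1)·F = 2, so F = 50 and E = 75.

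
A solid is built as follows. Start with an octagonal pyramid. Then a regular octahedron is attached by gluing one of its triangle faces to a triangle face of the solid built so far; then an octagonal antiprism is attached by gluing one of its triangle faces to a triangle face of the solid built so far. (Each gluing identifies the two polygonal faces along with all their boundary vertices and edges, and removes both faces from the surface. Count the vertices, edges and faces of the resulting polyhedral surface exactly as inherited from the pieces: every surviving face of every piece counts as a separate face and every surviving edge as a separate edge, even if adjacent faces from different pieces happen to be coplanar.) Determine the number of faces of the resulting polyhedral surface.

An octagonal pyramid: V=9, E=16, F=9.
Attach a regular octahedron (V=6, E=12, F=8) along a 3-gon: merge 3 vertices and 3 edges, delete both glued faces → V=12, E=25, F=15.
Attach an octagonal antiprism (V=16, E=32, F=18) along a 3-gon: merge 3 vertices and 3 edges, delete both glued faces → V=25, E=54, F=31.
Check: V − E + F = 25 − 54 + 31 = 2.

31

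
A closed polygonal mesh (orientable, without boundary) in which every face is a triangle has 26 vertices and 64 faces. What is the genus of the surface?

4

Every face is a triangle, so 2E = 3·64 = 192, giving E = 96.
χ = V − E + F = 26 − 96 + 64 = -6.
For a closed orientable surface χ = 2 − 2g, so g = (2 − (-6))/2 = 4.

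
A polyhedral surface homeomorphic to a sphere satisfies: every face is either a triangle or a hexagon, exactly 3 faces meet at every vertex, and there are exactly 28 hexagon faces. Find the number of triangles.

4

Let x be the number of triangles; then F = 28 + x.
Edge–face incidences: 2E = 6·28 + 3·x = 168 + 3x.
Every vertex has degree 3, so 3V = 2E.
Euler: V − E + F = 2 ⇒ (2E)/3 − E + (28 + x) = 2.
Multiply by 6: 2·(2E) − 3·(2E) + 6·(28 + x) = 12, i.e. 168 + 6x − (168 + 3x) = 12.
Collecting terms: 3x = 12, so x = 4.
Then 2E = 168 + 3·4 = 180, so E = 90, V = 2E/3 = 60, F = 28 + 4 = 32.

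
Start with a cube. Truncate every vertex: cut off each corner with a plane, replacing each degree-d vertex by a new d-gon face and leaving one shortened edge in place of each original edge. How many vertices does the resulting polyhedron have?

24

The base solid has V = 8, E = 12, F = 6.
Truncation replaces each original edge-end by a new vertex, so V′ = 2E = 24.
Each original edge survives, and each old vertex of degree d contributes d new edges; summing degrees gives Σd = 2E, so E′ = E + 2E = 3E = 36.
Each original face survives and each original vertex becomes one new face: F′ = F + V = 14.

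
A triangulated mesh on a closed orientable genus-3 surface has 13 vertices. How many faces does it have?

34

χ = 2 − 2·3 = -4, and every face is a triangle so 3F = 2E.
V − E + F = -4 with E = 3F/2 gives 13 − (3/2 − 1)·F = -4, so F = 34 and E = 51.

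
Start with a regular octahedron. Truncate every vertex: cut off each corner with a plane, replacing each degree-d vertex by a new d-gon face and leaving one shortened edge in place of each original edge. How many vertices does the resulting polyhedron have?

The base solid has V = 6, E = 12, F = 8.
Truncation replaces each original edge-end by a new vertex, so V′ = 2E = 24.
Each original edge survives, and each old vertex of degree d contributes d new edges; summing degrees gives Σd = 2E, so E′ = E + 2E = 3E = 36.
Each original face survives and each original vertex becomes one new face: F′ = F + V = 14.

24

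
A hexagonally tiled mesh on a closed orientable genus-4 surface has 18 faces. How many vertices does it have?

30

χ = 2 − 2·4 = -6, and every face is a hexagon so 6F = 2E.
E = 6·18/2 = 54. Then V = -6 + E − F = -6 + 54 − 18 = 30.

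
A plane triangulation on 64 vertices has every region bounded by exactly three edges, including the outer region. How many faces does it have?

In a plane triangulation 3F = 2E and V − E + F = 2, so F = 2V − 4 = 2·64 − 4 = 124.

124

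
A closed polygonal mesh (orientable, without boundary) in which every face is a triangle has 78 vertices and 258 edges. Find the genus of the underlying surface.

Every face is a triangle and each edge borders two faces, so 3F = 2·258, giving F = 172.
χ = V − E + F = 78 − 258 + 172 = -8.
For a closed orientable surface χ = 2 − 2g, so g = (2 − (-8))/2 = 5.

5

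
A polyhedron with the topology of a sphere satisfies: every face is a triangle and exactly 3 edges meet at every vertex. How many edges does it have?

Each face has 3 edges and each edge borders two faces, so 2E = 3F.
Each vertex has degree 3, so 3V = 2E and hence V = 3F/3.
Euler: V − E + F = 2 ⇒ (3F/3) − (3F/2) + F = 2.
Multiply by 6: (6 − 9 + 6)F = 12, i.e. 3F = 12.
So F = 4, E = 3·4/2 = 6, V = 3·4/3 = 4.

6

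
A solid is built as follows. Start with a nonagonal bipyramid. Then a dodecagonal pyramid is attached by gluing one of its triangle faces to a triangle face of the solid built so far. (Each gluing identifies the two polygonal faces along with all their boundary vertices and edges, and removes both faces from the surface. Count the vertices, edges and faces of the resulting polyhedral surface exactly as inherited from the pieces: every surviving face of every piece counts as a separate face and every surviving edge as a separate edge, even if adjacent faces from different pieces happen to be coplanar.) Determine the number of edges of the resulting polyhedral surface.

A nonagonal bipyramid: V=11, E=27, F=18.
Attach a dodecagonal pyramid (V=13, E=24, F=13) along a 3-gon: merge 3 vertices and 3 edges, delete both glued faces → V=21, E=48, F=29.
Check: V − E + F = 21 − 48 + 29 = 2.

48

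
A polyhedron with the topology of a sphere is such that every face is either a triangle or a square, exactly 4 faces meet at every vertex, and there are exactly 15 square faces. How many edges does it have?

Let x be the number of triangles; then F = 15 + x.
Edge–face incidences: 2E = 4·15 + 3·x = 60 + 3x.
Every vertex has degree 4, so 4V = 2E.
Euler: V − E + F = 2 ⇒ (2E)/4 − E + (15 + x) = 2.
Multiply by 8: 2·(2E) − 4·(2E) + 8·(15 + x) = 16, i.e. 120 + 8x − 2·(60 + 3x) = 16.
Collecting terms: 2x = 16, so x = 8.
Then 2E = 60 + 3·8 = 84, so E = 42, V = 2E/4 = 21, F = 15 + 8 = 23.

42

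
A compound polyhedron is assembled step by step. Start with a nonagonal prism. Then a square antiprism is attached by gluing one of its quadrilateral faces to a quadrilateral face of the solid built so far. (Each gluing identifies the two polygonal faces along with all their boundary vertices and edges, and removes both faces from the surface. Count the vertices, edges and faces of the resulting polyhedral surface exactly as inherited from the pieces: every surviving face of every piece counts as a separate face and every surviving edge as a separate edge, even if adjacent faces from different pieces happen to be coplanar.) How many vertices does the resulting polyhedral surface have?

22

A nonagonal prism: V=18, E=27, F=11.
Attach a square antiprism (V=8, E=16, F=10) along a 4-gon: merge 4 vertices and 4 edges, delete both glued faces → V=22, E=39, F=19.
Check: V − E + F = 22 − 39 + 19 = 2.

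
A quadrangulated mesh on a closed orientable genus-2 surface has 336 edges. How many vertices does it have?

χ = 2 − 2·2 = -2, and every face is a square so 4F = 2E.
F = 2E/4 = 168. Then V = -2 + E − F = -2 + 336 − 168 = 166.

166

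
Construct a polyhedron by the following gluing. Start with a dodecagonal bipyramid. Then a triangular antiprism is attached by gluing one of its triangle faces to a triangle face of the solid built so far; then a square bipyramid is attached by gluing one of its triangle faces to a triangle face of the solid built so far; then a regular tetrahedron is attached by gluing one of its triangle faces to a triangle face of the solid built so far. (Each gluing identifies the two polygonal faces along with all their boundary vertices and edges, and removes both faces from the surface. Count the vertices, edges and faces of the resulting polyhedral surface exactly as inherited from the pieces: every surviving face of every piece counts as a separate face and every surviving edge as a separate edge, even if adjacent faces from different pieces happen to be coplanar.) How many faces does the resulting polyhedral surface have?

38

A dodecagonal bipyramid: V=14, E=36, F=24.
Attach a triangular antiprism (V=6, E=12, F=8) along a 3-gon: merge 3 vertices and 3 edges, delete both glued faces → V=17, E=45, F=30.
Attach a square bipyramid (V=6, E=12, F=8) along a 3-gon: merge 3 vertices and 3 edges, delete both glued faces → V=20, E=54, F=36.
Attach a regular tetrahedron (V=4, E=6, F=4) along a 3-gon: merge 3 vertices and 3 edges, delete both glued faces → V=21, E=57, F=38.
Check: V − E + F = 21 − 57 + 38 = 2.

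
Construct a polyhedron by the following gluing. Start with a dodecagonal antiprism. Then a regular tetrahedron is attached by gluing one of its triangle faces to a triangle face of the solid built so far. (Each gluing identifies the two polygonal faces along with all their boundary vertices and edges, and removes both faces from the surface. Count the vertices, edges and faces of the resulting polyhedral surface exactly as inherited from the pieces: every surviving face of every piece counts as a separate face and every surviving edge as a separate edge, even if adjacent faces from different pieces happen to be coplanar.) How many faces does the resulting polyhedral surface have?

A dodecagonal antiprism: V=24, E=48, F=26.
Attach a regular tetrahedron (V=4, E=6, F=4) along a 3-gon: merge 3 vertices and 3 edges, delete both glued faces → V=25, E=51, F=28.
Check: V − E + F = 25 − 51 + 28 = 2.

28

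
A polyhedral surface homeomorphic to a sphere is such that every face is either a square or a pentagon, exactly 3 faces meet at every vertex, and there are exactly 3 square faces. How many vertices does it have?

14

Let x be the number of pentagons; then F = 3 + x.
Edge–face incidences: 2E = 4·3 + 5·x = 12 + 5x.
Every vertex has degree 3, so 3V = 2E.
Euler: V − E + F = 2 ⇒ (2E)/3 − E + (3 + x) = 2.
Multiply by 6: 2·(2E) − 3·(2E) + 6·(3 + x) = 12, i.e. 18 + 6x − (12 + 5x) = 12.
Collecting terms: x + 6 = 12, so x = 6.
Then 2E = 12 + 5·6 = 42, so E = 21, V = 2E/3 = 14, F = 3 + 6 = 9.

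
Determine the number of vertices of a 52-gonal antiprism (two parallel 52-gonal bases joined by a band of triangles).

An antiprism on an n-gon has two n-gon caps and 2n triangles: V = 2·52 = 104, E = 4·52 = 208, F = 2·52 + 2 = 106.
Check: V − E + F = 104 − 208 + 106 = 2.

104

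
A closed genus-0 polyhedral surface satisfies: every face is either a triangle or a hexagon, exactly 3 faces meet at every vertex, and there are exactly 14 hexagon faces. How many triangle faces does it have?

4

Let x be the number of triangles; then F = 14 + x.
Edge–face incidences: 2E = 6·14 + 3·x = 84 + 3x.
Every vertex has degree 3, so 3V = 2E.
Euler: V − E + F = 2 ⇒ (2E)/3 − E + (14 + x) = 2.
Multiply by 6: 2·(2E) − 3·(2E) + 6·(14 + x) = 12, i.e. 84 + 6x − (84 + 3x) = 12.
Collecting terms: 3x = 12, so x = 4.
Then 2E = 84 + 3·4 = 96, so E = 48, V = 2E/3 = 32, F = 14 + 4 = 18.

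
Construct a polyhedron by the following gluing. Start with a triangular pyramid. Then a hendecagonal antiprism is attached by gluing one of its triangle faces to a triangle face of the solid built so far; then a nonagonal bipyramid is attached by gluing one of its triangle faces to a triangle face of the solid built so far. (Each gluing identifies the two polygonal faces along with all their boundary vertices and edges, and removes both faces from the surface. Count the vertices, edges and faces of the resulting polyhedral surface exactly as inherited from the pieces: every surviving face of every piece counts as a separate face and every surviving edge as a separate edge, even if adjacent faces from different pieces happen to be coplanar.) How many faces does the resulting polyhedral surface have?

A triangular pyramid: V=4, E=6, F=4.
Attach a hendecagonal antiprism (V=22, E=44, F=24) along a 3-gon: merge 3 vertices and 3 edges, delete both glued faces → V=23, E=47, F=26.
Attach a nonagonal bipyramid (V=11, E=27, F=18) along a 3-gon: merge 3 vertices and 3 edges, delete both glued faces → V=31, E=71, F=42.
Check: V − E + F = 31 − 71 + 42 = 2.

42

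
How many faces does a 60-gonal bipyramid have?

A bipyramid over an n-gon has 2n triangular faces and n + 2 vertices: V = 60 + 2 = 62, E = 3·60 = 180, F = 2·60 = 120.

120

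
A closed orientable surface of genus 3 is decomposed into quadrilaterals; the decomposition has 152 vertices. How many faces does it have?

χ = 2 − 2·3 = -4, and every face is a square so 4F = 2E.
V − E + F = -4 with E = 4F/2 gives 152 − (4/2 − 1)·F = -4, so F = 156 and E = 312.

156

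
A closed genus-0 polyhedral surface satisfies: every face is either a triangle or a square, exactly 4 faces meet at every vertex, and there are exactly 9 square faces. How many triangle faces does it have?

Let x be the number of triangles; then F = 9 + x.
Edge–face incidences: 2E = 4·9 + 3·x = 36 + 3x.
Every vertex has degree 4, so 4V = 2E.
Euler: V − E + F = 2 ⇒ (2E)/4 − E + (9 + x) = 2.
Multiply by 8: 2·(2E) − 4·(2E) + 8·(9 + x) = 16, i.e. 72 + 8x − 2·(36 + 3x) = 16.
Collecting terms: 2x = 16, so x = 8.
Then 2E = 36 + 3·8 = 60, so E = 30, V = 2E/4 = 15, F = 9 + 8 = 17.

8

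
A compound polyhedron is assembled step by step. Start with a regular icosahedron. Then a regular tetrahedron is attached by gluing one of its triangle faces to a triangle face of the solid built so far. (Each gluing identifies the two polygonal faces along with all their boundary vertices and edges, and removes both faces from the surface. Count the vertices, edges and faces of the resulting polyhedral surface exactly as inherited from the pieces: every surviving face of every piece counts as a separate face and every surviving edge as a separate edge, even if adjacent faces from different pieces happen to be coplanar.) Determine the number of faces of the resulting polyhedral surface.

A regular icosahedron: V=12, E=30, F=20.
Attach a regular tetrahedron (V=4, E=6, F=4) along a 3-gon: merge 3 vertices and 3 edges, delete both glued faces → V=13, E=33, F=22.
Check: V − E + F = 13 − 33 + 22 = 2.

22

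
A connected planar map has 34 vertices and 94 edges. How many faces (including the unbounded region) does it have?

62

Euler's formula for a connected plane graph: V − E + F = 2, so F = 2 − 34 + 94 = 62.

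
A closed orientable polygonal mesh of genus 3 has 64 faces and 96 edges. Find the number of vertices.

For a closed orientable surface of genus 3, χ = 2 − 2·3 = -4.
V = -4 + E − F = -4 + 96 − 64 = 28.

28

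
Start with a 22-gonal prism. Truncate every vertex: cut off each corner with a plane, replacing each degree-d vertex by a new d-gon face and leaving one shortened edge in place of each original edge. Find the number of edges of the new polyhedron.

198

The base solid has V = 44, E = 66, F = 24.
Truncation replaces each original edge-end by a new vertex, so V′ = 2E = 132.
Each original edge survives, and each old vertex of degree d contributes d new edges; summing degrees gives Σd = 2E, so E′ = E + 2E = 3E = 198.
Each original face survives and each original vertex becomes one new face: F′ = F + V = 68.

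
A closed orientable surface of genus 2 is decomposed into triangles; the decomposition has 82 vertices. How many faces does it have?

χ = 2 − 2·2 = -2, and every face is a triangle so 3F = 2E.
V − E + F = -2 with E = 3F/2 gives 82 − (3/2 − 1)·F = -2, so F = 168 and E = 252.

168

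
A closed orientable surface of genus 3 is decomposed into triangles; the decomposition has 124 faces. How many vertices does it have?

58

χ = 2 − 2·3 = -4, and every face is a triangle so 3F = 2E.
E = 3·124/2 = 186. Then V = -4 + E − F = -4 + 186 − 124 = 58.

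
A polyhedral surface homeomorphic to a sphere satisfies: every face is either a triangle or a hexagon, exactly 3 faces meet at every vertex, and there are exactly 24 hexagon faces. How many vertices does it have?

Let x be the number of triangles; then F = 24 + x.
Edge–face incidences: 2E = 6·24 + 3·x = 144 + 3x.
Every vertex has degree 3, so 3V = 2E.
Euler: V − E + F = 2 ⇒ (2E)/3 − E + (24 + x) = 2.
Multiply by 6: 2·(2E) − 3·(2E) + 6·(24 + x) = 12, i.e. 144 + 6x − (144 + 3x) = 12.
Collecting terms: 3x = 12, so x = 4.
Then 2E = 144 + 3·4 = 156, so E = 78, V = 2E/3 = 52, F = 24 + 4 = 28.

52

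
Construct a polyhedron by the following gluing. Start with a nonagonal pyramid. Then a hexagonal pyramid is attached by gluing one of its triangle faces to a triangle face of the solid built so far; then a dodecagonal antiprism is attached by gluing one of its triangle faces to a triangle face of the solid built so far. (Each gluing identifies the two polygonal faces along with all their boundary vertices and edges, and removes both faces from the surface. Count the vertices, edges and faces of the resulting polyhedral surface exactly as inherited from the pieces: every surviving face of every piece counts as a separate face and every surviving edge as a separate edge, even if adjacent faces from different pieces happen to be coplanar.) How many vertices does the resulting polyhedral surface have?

35

A nonagonal pyramid: V=10, E=18, F=10.
Attach a hexagonal pyramid (V=7, E=12, F=7) along a 3-gon: merge 3 vertices and 3 edges, delete both glued faces → V=14, E=27, F=15.
Attach a dodecagonal antiprism (V=24, E=48, F=26) along a 3-gon: merge 3 vertices and 3 edges, delete both glued faces → V=35, E=72, F=39.
Check: V − E + F = 35 − 72 + 39 = 2.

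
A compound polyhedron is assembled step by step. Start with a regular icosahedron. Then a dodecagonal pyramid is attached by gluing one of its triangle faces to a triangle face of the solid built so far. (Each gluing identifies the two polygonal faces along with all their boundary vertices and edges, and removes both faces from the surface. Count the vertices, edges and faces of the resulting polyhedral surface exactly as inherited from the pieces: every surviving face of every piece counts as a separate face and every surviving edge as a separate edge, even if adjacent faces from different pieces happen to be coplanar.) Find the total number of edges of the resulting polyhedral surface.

51

A regular icosahedron: V=12, E=30, F=20.
Attach a dodecagonal pyramid (V=13, E=24, F=13) along a 3-gon: merge 3 vertices and 3 edges, delete both glued faces → V=22, E=51, F=31.
Check: V − E + F = 22 − 51 + 31 = 2.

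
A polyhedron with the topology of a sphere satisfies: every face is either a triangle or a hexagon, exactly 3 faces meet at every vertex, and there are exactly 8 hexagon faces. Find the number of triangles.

4

Let x be the number of triangles; then F = 8 + x.
Edge–face incidences: 2E = 6·8 + 3·x = 48 + 3x.
Every vertex has degree 3, so 3V = 2E.
Euler: V − E + F = 2 ⇒ (2E)/3 − E + (8 + x) = 2.
Multiply by 6: 2·(2E) − 3·(2E) + 6·(8 + x) = 12, i.e. 48 + 6x − (48 + 3x) = 12.
Collecting terms: 3x = 12, so x = 4.
Then 2E = 48 + 3·4 = 60, so E = 30, V = 2E/3 = 20, F = 8 + 4 = 12.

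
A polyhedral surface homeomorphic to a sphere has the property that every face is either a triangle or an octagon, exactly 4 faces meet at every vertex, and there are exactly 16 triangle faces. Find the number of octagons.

Let x be the number of octagons; then F = 16 + x.
Edge–face incidences: 2E = 3·16 + 8·x = 48 + 8x.
Every vertex has degree 4, so 4V = 2E.
Euler: V − E + F = 2 ⇒ (2E)/4 − E + (16 + x) = 2.
Multiply by 8: 2·(2E) − 4·(2E) + 8·(16 + x) = 16, i.e. 128 + 8x − 2·(48 + 8x) = 16.
Collecting terms: −8x + 32 = 16, so −8x = −16, so x = 2.
Then 2E = 48 + 8·2 = 64, so E = 32, V = 2E/4 = 16, F = 16 + 2 = 18.

2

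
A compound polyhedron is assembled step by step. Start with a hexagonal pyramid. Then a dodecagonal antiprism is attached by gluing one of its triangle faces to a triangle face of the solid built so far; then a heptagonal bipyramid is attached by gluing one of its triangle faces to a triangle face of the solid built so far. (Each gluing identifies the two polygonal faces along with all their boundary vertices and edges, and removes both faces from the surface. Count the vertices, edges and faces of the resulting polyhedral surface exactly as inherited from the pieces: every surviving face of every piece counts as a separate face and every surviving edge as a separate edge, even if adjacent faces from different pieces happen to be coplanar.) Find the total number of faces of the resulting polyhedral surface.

43

A hexagonal pyramid: V=7, E=12, F=7.
Attach a dodecagonal antiprism (V=24, E=48, F=26) along a 3-gon: merge 3 vertices and 3 edges, delete both glued faces → V=28, E=57, F=31.
Attach a heptagonal bipyramid (V=9, E=21, F=14) along a 3-gon: merge 3 vertices and 3 edges, delete both glued faces → V=34, E=75, F=43.
Check: V − E + F = 34 − 75 + 43 = 2.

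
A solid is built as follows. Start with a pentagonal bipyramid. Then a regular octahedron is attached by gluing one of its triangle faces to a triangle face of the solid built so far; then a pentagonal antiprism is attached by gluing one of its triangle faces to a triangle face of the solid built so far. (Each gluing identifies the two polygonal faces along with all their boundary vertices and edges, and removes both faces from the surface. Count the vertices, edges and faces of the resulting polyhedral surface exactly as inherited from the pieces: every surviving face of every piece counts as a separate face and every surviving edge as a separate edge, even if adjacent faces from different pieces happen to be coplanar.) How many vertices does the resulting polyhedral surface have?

A pentagonal bipyramid: V=7, E=15, F=10.
Attach a regular octahedron (V=6, E=12, F=8) along a 3-gon: merge 3 vertices and 3 edges, delete both glued faces → V=10, E=24, F=16.
Attach a pentagonal antiprism (V=10, E=20, F=12) along a 3-gon: merge 3 vertices and 3 edges, delete both glued faces → V=17, E=41, F=26.
Check: V − E + F = 17 − 41 + 26 = 2.

17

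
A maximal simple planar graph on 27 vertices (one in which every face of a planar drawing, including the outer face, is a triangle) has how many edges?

In a plane triangulation 3F = 2E and V − E + F = 2, so E = 3V − 6 = 3·27 − 6 = 75.

75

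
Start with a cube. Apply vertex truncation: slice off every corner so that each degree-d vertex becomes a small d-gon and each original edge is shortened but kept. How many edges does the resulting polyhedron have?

36

The base solid has V = 8, E = 12, F = 6.
Truncation replaces each original edge-end by a new vertex, so V′ = 2E = 24.
Each original edge survives, and each old vertex of degree d contributes d new edges; summing degrees gives Σd = 2E, so E′ = E + 2E = 3E = 36.
Each original face survives and each original vertex becomes one new face: F′ = F + V = 14.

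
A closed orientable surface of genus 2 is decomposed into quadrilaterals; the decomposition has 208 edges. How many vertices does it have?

102

χ = 2 − 2·2 = -2, and every face is a square so 4F = 2E.
F = 2E/4 = 104. Then V = -2 + E − F = -2 + 208 − 104 = 102.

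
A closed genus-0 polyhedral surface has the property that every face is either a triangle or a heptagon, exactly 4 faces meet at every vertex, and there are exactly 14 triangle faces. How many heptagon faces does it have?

2

Let x be the number of heptagons; then F = 14 + x.
Edge–face incidences: 2E = 3·14 + 7·x = 42 + 7x.
Every vertex has degree 4, so 4V = 2E.
Euler: V − E + F = 2 ⇒ (2E)/4 − E + (14 + x) = 2.
Multiply by 8: 2·(2E) − 4·(2E) + 8·(14 + x) = 16, i.e. 112 + 8x − 2·(42 + 7x) = 16.
Collecting terms: −6x + 28 = 16, so −6x = −12, so x = 2.
Then 2E = 42 + 7·2 = 56, so E = 28, V = 2E/4 = 14, F = 14 + 2 = 16.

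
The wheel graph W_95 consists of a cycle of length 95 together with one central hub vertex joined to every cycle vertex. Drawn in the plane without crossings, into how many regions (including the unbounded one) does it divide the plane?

W_95 has V = 95 + 1 = 96 vertices and E = 2·95 = 190 edges.
By Euler's formula F = 2 − V + E = 2 − 96 + 190 = 96.

96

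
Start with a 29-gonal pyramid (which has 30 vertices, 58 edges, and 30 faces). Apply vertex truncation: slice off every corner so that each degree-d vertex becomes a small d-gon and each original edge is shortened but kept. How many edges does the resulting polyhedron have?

Truncation replaces each original edge-end by a new vertex, so V′ = 2E = 116.
Each original edge survives, and each old vertex of degree d contributes d new edges; summing degrees gives Σd = 2E, so E′ = E + 2E = 3E = 174.
Each original face survives and each original vertex becomes one new face: F′ = F + V = 60.

174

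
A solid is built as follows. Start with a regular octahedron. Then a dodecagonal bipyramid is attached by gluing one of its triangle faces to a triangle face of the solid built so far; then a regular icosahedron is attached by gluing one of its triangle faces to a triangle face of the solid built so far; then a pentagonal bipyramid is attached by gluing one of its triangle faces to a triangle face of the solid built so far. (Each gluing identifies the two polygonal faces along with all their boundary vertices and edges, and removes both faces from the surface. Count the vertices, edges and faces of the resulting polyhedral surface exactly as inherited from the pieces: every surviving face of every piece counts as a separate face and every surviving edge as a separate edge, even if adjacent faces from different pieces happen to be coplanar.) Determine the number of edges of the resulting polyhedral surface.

A regular octahedron: V=6, E=12, F=8.
Attach a dodecagonal bipyramid (V=14, E=36, F=24) along a 3-gon: merge 3 vertices and 3 edges, delete both glued faces → V=17, E=45, F=30.
Attach a regular icosahedron (V=12, E=30, F=20) along a 3-gon: merge 3 vertices and 3 edges, delete both glued faces → V=26, E=72, F=48.
Attach a pentagonal bipyramid (V=7, E=15, F=10) along a 3-gon: merge 3 vertices and 3 edges, delete both glued faces → V=30, E=84, F=56.
Check: V − E + F = 30 − 84 + 56 = 2.

84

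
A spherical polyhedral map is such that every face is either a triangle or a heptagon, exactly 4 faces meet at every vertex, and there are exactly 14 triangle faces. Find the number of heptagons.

Let x be the number of heptagons; then F = 14 + x.
Edge–face incidences: 2E = 3·14 + 7·x = 42 + 7x.
Every vertex has degree 4, so 4V = 2E.
Euler: V − E + F = 2 ⇒ (2E)/4 − E + (14 + x) = 2.
Multiply by 8: 2·(2E) − 4·(2E) + 8·(14 + x) = 16, i.e. 112 + 8x − 2·(42 + 7x) = 16.
Collecting terms: −6x + 28 = 16, so −6x = −12, so x = 2.
Then 2E = 42 + 7·2 = 56, so E = 28, V = 2E/4 = 14, F = 14 + 2 = 16.

2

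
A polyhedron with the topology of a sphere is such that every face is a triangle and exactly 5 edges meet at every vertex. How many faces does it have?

20

Each face has 3 edges and each edge borders two faces, so 2E = 3F.
Each vertex has degree 5, so 5V = 2E and hence V = 3F/5.
Euler: V − E + F = 2 ⇒ (3F/5) − (3F/2) + F = 2.
Multiply by 10: (6 − 15 + 10)F = 20, i.e. 1F = 20.
So F = 20, E = 3·20/2 = 30, V = 3·20/5 = 12.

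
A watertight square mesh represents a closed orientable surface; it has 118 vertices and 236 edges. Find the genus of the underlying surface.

Every face is a square and each edge borders two faces, so 4F = 2·236, giving F = 118.
χ = V − E + F = 118 − 236 + 118 = 0.
For a closed orientable surface χ = 2 − 2g, so g = (2 − (0))/2 = 1.

1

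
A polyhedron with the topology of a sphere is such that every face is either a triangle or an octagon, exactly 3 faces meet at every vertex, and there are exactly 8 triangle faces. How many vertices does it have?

Let x be the number of octagons; then F = 8 + x.
Edge–face incidences: 2E = 3·8 + 8·x = 24 + 8x.
Every vertex has degree 3, so 3V = 2E.
Euler: V − E + F = 2 ⇒ (2E)/3 − E + (8 + x) = 2.
Multiply by 6: 2·(2E) − 3·(2E) + 6·(8 + x) = 12, i.e. 48 + 6x − (24 + 8x) = 12.
Collecting terms: −2x + 24 = 12, so −2x = −12, so x = 6.
Then 2E = 24 + 8·6 = 72, so E = 36, V = 2E/3 = 24, F = 8 + 6 = 14.

24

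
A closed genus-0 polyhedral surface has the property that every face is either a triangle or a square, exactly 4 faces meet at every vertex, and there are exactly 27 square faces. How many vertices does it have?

Let x be the number of triangles; then F = 27 + x.
Edge–face incidences: 2E = 4·27 + 3·x = 108 + 3x.
Every vertex has degree 4, so 4V = 2E.
Euler: V − E + F = 2 ⇒ (2E)/4 − E + (27 + x) = 2.
Multiply by 8: 2·(2E) − 4·(2E) + 8·(27 + x) = 16, i.e. 216 + 8x − 2·(108 + 3x) = 16.
Collecting terms: 2x = 16, so x = 8.
Then 2E = 108 + 3·8 = 132, so E = 66, V = 2E/4 = 33, F = 27 + 8 = 35.

33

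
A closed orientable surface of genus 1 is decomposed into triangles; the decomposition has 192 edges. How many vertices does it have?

64

χ = 2 − 2·1 = 0, and every face is a triangle so 3F = 2E.
F = 2E/3 = 128. Then V = 0 + E − F = 0 + 192 − 128 = 64.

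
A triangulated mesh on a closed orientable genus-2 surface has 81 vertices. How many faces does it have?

166

χ = 2 − 2·2 = -2, and every face is a triangle so 3F = 2E.
V − E + F = -2 with E = 3F/2 gives 81 − (3/2 − 1)·F = -2, so F = 166 and E = 249.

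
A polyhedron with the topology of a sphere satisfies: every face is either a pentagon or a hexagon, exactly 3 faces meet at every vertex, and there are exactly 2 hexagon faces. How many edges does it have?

36

Let x be the number of pentagons; then F = 2 + x.
Edge–face incidences: 2E = 6·2 + 5·x = 12 + 5x.
Every vertex has degree 3, so 3V = 2E.
Euler: V − E + F = 2 ⇒ (2E)/3 − E + (2 + x) = 2.
Multiply by 6: 2·(2E) − 3·(2E) + 6·(2 + x) = 12, i.e. 12 + 6x − (12 + 5x) = 12.
Collecting terms: x = 12.
Then 2E = 12 + 5·12 = 72, so E = 36, V = 2E/3 = 24, F = 2 + 12 = 14.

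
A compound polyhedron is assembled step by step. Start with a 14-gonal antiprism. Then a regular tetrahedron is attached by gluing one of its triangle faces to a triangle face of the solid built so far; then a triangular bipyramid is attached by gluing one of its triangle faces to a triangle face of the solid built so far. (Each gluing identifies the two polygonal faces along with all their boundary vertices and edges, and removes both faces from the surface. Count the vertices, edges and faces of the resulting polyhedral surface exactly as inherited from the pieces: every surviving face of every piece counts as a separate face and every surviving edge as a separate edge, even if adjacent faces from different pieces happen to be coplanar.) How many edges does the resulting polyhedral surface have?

A 14-gonal antiprism: V=28, E=56, F=30.
Attach a regular tetrahedron (V=4, E=6, F=4) along a 3-gon: merge 3 vertices and 3 edges, delete both glued faces → V=29, E=59, F=32.
Attach a triangular bipyramid (V=5, E=9, F=6) along a 3-gon: merge 3 vertices and 3 edges, delete both glued faces → V=31, E=65, F=36.
Check: V − E + F = 31 − 65 + 36 = 2.

65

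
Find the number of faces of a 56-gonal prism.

58

A prism on an n-gon has two n-gon bases and n rectangular sides: V = 2·56 = 112, E = 3·56 = 168, F = 56 + 2 = 58.
Check: V − E + F = 112 − 168 + 58 = 2.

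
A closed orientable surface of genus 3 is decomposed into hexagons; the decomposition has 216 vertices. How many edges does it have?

330

χ = 2 − 2·3 = -4, and every face is a hexagon so 6F = 2E.
V − E + F = -4 with E = 6F/2 gives 216 − (6/2 − 1)·F = -4, so F = 110 and E = 330.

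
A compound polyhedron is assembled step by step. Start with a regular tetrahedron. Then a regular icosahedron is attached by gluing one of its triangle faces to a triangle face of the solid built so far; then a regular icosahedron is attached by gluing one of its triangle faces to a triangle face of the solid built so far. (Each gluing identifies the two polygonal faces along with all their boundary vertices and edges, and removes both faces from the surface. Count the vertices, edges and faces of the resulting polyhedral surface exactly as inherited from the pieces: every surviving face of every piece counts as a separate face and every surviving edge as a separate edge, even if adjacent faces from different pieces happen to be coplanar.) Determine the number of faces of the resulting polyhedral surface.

A regular tetrahedron: V=4, E=6, F=4.
Attach a regular icosahedron (V=12, E=30, F=20) along a 3-gon: merge 3 vertices and 3 edges, delete both glued faces → V=13, E=33, F=22.
Attach a regular icosahedron (V=12, E=30, F=20) along a 3-gon: merge 3 vertices and 3 edges, delete both glued faces → V=22, E=60, F=40.
Check: V − E + F = 22 − 60 + 40 = 2.

40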